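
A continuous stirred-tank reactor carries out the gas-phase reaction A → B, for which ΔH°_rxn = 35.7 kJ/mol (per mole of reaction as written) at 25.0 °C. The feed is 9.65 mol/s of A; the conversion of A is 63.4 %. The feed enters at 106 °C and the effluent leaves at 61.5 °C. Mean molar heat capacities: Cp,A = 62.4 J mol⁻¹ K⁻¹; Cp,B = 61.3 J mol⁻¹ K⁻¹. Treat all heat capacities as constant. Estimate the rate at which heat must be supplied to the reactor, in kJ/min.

Extent of reaction ξ = 0.634 × 9.65 = 6.1181 mol/s
Reaction term: ξ·ΔH°_rxn = 6.1181 × 35.7 = 218.42 kJ/s
Sensible, feed 106→25 °C: -48.775 kJ/s
Outlet flows (mol/s): A 3.5319, B 6.1181
Sensible, products 25→61.5 °C: 21.733 kJ/s
Q = ΔH = 191.37 kJ/s = 191.37 kW
Heat supplied = 11482 kJ/min

Q_in = 11500 kJ/min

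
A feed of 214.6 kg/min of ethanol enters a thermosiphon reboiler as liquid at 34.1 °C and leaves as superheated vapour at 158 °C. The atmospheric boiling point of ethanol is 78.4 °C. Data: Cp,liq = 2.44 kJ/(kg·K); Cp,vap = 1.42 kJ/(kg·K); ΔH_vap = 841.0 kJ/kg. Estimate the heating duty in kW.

Q = 3800 kW

liquid 34.1→78.4 °C: 108.09 kJ/kg
vaporisation at 78.4 °C: 841 kJ/kg
vapour 78.4→158 °C: 113.03 kJ/kg
Δh = 108.09 + 841 + 113.03 = 1062.1 kJ/kg
Q = ṁ·Δh = 214.6 kg/min × 1062.1 kJ/kg = 227930 kJ/min
|Q| = 3798.9 kW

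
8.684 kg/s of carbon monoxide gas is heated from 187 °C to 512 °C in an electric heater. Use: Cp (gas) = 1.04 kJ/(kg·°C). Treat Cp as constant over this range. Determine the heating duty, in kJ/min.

Q = ṁ·Cp·ΔT = 8.684 × 1.04 × (512 − 187) = 2935.2 kJ/s
Heating duty = 176110 kJ/min

Q = 176000 kJ/min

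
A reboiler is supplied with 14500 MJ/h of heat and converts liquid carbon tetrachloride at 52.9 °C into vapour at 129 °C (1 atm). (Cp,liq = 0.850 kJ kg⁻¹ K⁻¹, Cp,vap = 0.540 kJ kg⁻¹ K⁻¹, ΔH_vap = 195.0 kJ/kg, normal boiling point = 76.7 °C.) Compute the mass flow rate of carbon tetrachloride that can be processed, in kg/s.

ṁ = 16.5 kg/s

Δh = 0.850×(76.7−52.9) + 195.0 + 0.540×(129−76.7) = 243.47 kJ/kg
Q = 14500 MJ/h = 4027.8 kJ/s = 4027.8 kJ/s
ṁ = Q/Δh = 4027.8 / 243.47 = 16.543 kg/s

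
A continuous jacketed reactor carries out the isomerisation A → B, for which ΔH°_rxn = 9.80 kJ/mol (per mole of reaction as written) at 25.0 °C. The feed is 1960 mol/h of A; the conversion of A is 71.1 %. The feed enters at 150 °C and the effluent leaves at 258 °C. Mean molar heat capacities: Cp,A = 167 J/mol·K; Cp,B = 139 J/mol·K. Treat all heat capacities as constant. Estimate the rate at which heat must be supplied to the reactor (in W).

Q_in = 11100 W

Extent of reaction ξ = 0.711 × 1960 = 1393.6 mol/h
Reaction term: ξ·ΔH°_rxn = 1393.6 × 9.80 = 13657 kJ/h
Sensible, feed 150→25 °C: -40915 kJ/h
Outlet flows (mol/h): A 566.44, B 1393.6
Sensible, products 25→258 °C: 67174 kJ/h
Q = ΔH = 39916 kJ/h = 11.088 kW
Heat supplied = 11088 W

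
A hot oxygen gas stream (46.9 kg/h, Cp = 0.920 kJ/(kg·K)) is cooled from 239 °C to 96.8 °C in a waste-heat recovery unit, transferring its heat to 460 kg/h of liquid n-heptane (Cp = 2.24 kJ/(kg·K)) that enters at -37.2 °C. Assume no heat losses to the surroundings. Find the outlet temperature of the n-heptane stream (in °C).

Heat released by hot stream: Q = 46.9 × 0.920 × (239 − 96.8) = 6135.6 kJ/h
Energy balance on cold side (adiabatic exchanger): Q = ṁ_c·Cp_c·(T_c,out − T_c,in)
T_c,out = -37.2 + 6135.6/(460 × 2.24) = -31.245 °C

T_c,out = -31.2 °C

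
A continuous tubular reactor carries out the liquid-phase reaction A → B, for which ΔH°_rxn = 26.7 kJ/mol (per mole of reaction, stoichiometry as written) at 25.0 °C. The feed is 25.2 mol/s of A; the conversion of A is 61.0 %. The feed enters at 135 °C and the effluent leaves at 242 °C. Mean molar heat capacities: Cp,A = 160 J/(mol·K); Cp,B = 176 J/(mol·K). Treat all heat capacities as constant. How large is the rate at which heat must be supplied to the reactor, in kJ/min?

Extent of reaction ξ = 0.610 × 25.2 = 15.372 mol/s
Reaction term: ξ·ΔH°_rxn = 15.372 × 26.7 = 410.43 kJ/s
Sensible, feed 135→25 °C: -443.52 kJ/s
Outlet flows (mol/s): A 9.828, B 15.372
Sensible, products 25→242 °C: 928.32 kJ/s
Q = ΔH = 895.23 kJ/s = 895.23 kW
Heat supplied = 53714 kJ/min

Q_in = 53700 kJ/min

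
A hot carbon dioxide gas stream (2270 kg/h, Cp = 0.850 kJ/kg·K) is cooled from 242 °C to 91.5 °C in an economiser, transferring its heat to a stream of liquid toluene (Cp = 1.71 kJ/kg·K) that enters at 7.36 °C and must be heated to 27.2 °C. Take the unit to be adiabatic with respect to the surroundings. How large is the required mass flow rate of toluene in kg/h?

ṁ_c = 8560 kg/h

Heat released by hot stream: Q = 2270 × 0.850 × (242 − 91.5) = 290390 kJ/h
Energy balance on cold side (adiabatic exchanger): Q = ṁ_c·Cp_c·(T_c,out − T_c,in)
ṁ_c = 290390 / [1.71 × (27.2 − 7.36)] = 8559.4 kg/h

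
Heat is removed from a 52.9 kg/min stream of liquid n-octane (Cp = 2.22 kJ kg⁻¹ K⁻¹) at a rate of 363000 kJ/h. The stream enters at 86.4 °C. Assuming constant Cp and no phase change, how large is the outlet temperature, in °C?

Q = 363000 kJ/h = 6050 kJ/min
ΔT = Q/(ṁ·Cp) = 6050/(52.9×2.22) = 51.517 K
T_out = 86.4 − 51.517 = 34.883 °C

T_out = 34.9 °C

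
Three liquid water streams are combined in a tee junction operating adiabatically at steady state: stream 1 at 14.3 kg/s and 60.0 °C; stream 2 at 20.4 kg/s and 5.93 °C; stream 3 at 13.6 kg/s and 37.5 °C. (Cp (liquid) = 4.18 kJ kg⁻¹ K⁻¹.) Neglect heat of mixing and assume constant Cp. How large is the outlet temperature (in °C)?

No heat crosses the boundary, so H_out = H_in.
T_out = Σ ṁᵢCp,ᵢTᵢ / Σ ṁᵢCp,ᵢ
      = 6223.9 / 201.89 = 30.828 °C

T_out = 30.8 °C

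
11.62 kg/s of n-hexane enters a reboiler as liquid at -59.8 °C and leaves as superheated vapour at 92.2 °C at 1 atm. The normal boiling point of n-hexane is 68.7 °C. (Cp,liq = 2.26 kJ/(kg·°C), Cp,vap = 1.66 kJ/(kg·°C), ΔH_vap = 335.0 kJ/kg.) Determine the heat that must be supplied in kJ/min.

liquid -59.8→68.7 °C: 290.41 kJ/kg
vaporisation at 68.7 °C: 335 kJ/kg
vapour 68.7→92.2 °C: 39.01 kJ/kg
Δh = 290.41 + 335 + 39.01 = 664.42 kJ/kg
Q = ṁ·Δh = 11.62 kg/s × 664.42 kJ/kg = 7720.6 kJ/s
|Q| = 7720.6 kW = 463230 kJ/min

Q = 463000 kJ/min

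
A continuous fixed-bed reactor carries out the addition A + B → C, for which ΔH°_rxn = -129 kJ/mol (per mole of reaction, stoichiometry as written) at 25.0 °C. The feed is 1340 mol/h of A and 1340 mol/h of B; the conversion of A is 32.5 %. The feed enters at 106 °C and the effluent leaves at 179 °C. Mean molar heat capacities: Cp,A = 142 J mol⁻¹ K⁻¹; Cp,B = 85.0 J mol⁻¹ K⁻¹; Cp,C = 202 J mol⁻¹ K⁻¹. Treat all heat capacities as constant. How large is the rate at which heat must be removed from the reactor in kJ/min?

Q_out = 594 kJ/min

Extent of reaction ξ = 0.325 × 1340 = 435.5 mol/h
Reaction term: ξ·ΔH°_rxn = 435.5 × -129 = -56180 kJ/h
Sensible, feed 106→25 °C: -24639 kJ/h
Outlet flows (mol/h): A 904.5, B 904.5, C 435.5
Sensible, products 25→179 °C: 45167 kJ/h
Q = ΔH = -35651 kJ/h = -9.9031 kW
Heat removed = 594.18 kJ/min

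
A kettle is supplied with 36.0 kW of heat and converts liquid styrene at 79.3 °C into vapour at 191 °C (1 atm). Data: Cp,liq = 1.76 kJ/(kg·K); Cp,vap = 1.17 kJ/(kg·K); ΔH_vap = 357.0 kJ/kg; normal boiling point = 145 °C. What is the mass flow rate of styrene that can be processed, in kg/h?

ṁ = 246 kg/h

Δh = 1.76×(145−79.3) + 357.0 + 1.17×(191−145) = 526.45 kJ/kg
Q = 36.0 kW = 36 kJ/s = 129600 kJ/h
ṁ = Q/Δh = 129600 / 526.45 = 246.18 kg/h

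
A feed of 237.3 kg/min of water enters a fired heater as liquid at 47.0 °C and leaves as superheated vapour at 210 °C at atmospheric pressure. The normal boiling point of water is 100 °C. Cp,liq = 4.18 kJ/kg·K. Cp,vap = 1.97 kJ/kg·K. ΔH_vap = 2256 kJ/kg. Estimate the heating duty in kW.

liquid 47.0→100 °C: 221.54 kJ/kg
vaporisation at 100 °C: 2256 kJ/kg
vapour 100→210 °C: 216.7 kJ/kg
Δh = 221.54 + 2256 + 216.7 = 2694.2 kJ/kg
Q = ṁ·Δh = 237.3 kg/min × 2694.2 kJ/kg = 639340 kJ/min
|Q| = 10656 kW

Q = 10700 kW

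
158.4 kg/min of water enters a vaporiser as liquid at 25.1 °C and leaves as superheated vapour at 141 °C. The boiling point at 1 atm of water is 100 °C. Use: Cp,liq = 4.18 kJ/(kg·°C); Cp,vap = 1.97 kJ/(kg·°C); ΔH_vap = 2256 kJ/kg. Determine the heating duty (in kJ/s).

liquid 25.1→100 °C: 313.08 kJ/kg
vaporisation at 100 °C: 2256 kJ/kg
vapour 100→141 °C: 80.77 kJ/kg
Δh = 313.08 + 2256 + 80.77 = 2649.9 kJ/kg
Q = ṁ·Δh = 158.4 kg/min × 2649.9 kJ/kg = 419740 kJ/min
|Q| = 6995.6 kW

Q = 7000 kJ/s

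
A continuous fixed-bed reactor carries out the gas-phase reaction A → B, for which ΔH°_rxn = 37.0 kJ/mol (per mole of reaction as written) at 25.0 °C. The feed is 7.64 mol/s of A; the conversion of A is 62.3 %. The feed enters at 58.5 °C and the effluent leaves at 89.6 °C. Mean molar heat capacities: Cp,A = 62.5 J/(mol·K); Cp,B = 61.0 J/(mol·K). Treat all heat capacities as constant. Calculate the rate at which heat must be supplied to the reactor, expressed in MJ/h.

Q_in = 686 MJ/h

Extent of reaction ξ = 0.623 × 7.64 = 4.7597 mol/s
Reaction term: ξ·ΔH°_rxn = 4.7597 × 37.0 = 176.11 kJ/s
Sensible, feed 58.5→25 °C: -15.996 kJ/s
Outlet flows (mol/s): A 2.8803, B 4.7597
Sensible, products 25→89.6 °C: 30.385 kJ/s
Q = ΔH = 190.5 kJ/s = 190.5 kW
Heat supplied = 685.8 MJ/h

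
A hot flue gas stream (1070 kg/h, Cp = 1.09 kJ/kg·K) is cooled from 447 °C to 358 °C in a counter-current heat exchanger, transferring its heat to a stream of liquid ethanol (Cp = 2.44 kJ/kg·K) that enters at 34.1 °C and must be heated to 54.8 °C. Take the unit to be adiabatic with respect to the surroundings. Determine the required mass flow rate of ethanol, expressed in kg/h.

ṁ_c = 2060 kg/h

Heat released by hot stream: Q = 1070 × 1.09 × (447 − 358) = 103800 kJ/h
Energy balance on cold side (adiabatic exchanger): Q = ṁ_c·Cp_c·(T_c,out − T_c,in)
ṁ_c = 103800 / [2.44 × (54.8 − 34.1)] = 2055.1 kg/h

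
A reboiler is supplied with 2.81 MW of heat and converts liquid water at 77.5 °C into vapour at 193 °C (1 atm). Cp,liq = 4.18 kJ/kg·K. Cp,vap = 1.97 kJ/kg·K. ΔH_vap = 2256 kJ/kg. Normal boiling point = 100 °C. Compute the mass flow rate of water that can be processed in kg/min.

Δh = 4.18×(100−77.5) + 2256 + 1.97×(193−100) = 2533.3 kJ/kg
Q = 2.81 MW = 2810 kJ/s = 168600 kJ/min
ṁ = Q/Δh = 168600 / 2533.3 = 66.555 kg/min

ṁ = 66.6 kg/min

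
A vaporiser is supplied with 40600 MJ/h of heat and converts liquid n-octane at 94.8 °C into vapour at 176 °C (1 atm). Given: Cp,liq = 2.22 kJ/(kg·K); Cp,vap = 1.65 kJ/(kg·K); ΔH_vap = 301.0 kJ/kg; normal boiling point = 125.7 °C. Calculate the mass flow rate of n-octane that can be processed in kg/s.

ṁ = 24.9 kg/s

Δh = 2.22×(125.7−94.8) + 301.0 + 1.65×(176−125.7) = 452.59 kJ/kg
Q = 40600 MJ/h = 11278 kJ/s = 11278 kJ/s
ṁ = Q/Δh = 11278 / 452.59 = 24.918 kg/s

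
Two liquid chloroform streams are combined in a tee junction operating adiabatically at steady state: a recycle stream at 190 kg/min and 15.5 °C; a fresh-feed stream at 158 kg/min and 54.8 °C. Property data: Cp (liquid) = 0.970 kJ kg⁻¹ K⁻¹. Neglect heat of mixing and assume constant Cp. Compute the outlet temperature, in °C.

Adiabatic, steady state ⇒ Σ ṁᵢCp,ᵢ(T_out − Tᵢ) = 0
T_out = Σ ṁᵢCp,ᵢTᵢ / Σ ṁᵢCp,ᵢ
      = 11255 / 337.56 = 33.343 °C

T_out = 33.3 °C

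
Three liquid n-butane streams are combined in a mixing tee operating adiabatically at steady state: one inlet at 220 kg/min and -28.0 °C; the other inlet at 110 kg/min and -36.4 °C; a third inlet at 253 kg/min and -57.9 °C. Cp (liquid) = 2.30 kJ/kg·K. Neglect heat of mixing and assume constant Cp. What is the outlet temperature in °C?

Energy balance with Q = 0: Σ ṁᵢCp,ᵢ(T_out − Tᵢ) = 0
Σ ṁᵢCp,ᵢTᵢ = 220×2.30×-28.0 + 110×2.30×-36.4 + 253×2.30×-57.9 = -57069
Σ ṁᵢCp,ᵢ = 220×2.30 + 110×2.30 + 253×2.30 = 1340.9
T_out = -57069 / 1340.9 = -42.56 °C

T_out = -42.6 °C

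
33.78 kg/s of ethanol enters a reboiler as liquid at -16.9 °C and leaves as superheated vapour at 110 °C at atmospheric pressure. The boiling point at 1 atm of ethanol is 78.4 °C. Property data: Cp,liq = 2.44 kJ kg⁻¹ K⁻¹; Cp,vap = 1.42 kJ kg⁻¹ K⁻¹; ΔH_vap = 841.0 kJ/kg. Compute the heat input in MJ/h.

Q = 136000 MJ/h

liquid -16.9→78.4 °C: 232.53 kJ/kg
vaporisation at 78.4 °C: 841 kJ/kg
vapour 78.4→110 °C: 44.872 kJ/kg
Δh = 232.53 + 841 + 44.872 = 1118.4 kJ/kg
Q = ṁ·Δh = 33.78 kg/s × 1118.4 kJ/kg = 37780 kJ/s
|Q| = 37780 kW = 136010 MJ/h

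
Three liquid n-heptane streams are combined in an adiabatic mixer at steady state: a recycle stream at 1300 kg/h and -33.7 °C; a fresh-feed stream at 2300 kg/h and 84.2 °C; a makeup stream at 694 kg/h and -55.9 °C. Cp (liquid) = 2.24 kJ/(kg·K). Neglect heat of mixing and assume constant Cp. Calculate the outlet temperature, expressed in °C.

T_out = 25.9 °C

Adiabatic, steady state ⇒ Σ ṁᵢCp,ᵢ(T_out − Tᵢ) = 0
Σ ṁᵢCp,ᵢTᵢ = 1300×2.24×-33.7 + 2300×2.24×84.2 + 694×2.24×-55.9 = 248760
Σ ṁᵢCp,ᵢ = 1300×2.24 + 2300×2.24 + 694×2.24 = 9618.6
T_out = 248760 / 9618.6 = 25.863 °C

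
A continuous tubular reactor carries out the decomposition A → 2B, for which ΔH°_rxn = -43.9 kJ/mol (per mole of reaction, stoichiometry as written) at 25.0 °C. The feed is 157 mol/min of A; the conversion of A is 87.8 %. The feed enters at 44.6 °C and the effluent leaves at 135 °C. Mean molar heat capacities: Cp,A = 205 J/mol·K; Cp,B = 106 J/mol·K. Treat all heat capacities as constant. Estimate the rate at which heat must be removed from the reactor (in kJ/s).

Q_out = 50.6 kJ/s

Extent of reaction ξ = 0.878 × 157 = 137.85 mol/min
Reaction term: ξ·ΔH°_rxn = 137.85 × -43.9 = -6051.4 kJ/min
Sensible, feed 44.6→25 °C: -630.83 kJ/min
Outlet flows (mol/min): A 19.154, B 275.69
Sensible, products 25→135 °C: 3646.5 kJ/min
Q = ΔH = -3035.8 kJ/min = -50.596 kW
Heat removed = 50.596 kJ/s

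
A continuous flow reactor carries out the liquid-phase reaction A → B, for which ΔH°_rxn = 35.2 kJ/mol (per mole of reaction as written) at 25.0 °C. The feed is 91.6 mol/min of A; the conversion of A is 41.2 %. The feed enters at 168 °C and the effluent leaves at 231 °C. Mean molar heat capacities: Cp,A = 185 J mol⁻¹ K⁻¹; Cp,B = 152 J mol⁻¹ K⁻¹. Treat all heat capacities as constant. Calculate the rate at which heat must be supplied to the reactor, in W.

Extent of reaction ξ = 0.412 × 91.6 = 37.739 mol/min
Reaction term: ξ·ΔH°_rxn = 37.739 × 35.2 = 1328.4 kJ/min
Sensible, feed 168→25 °C: -2423.3 kJ/min
Outlet flows (mol/min): A 53.861, B 37.739
Sensible, products 25→231 °C: 3234.3 kJ/min
Q = ΔH = 2139.5 kJ/min = 35.658 kW
Heat supplied = 35658 W

Q_in = 35700 W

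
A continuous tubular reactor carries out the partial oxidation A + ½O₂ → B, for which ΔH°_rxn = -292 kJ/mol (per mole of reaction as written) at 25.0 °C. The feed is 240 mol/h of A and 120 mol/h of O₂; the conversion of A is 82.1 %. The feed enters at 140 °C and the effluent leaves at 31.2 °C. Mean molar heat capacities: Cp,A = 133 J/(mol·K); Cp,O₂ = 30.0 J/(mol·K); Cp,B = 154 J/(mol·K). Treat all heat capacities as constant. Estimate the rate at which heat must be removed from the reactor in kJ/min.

Q_out = 1020 kJ/min

Extent of reaction ξ = 0.821 × 240 = 197.04 mol/h
Reaction term: ξ·ΔH°_rxn = 197.04 × -292 = -57536 kJ/h
Sensible, feed 140→25 °C: -4084.8 kJ/h
Outlet flows (mol/h): A 42.96, O₂ 21.48, B 197.04
Sensible, products 25→31.2 °C: 227.55 kJ/h
Q = ΔH = -61393 kJ/h = -17.054 kW
Heat removed = 1023.2 kJ/min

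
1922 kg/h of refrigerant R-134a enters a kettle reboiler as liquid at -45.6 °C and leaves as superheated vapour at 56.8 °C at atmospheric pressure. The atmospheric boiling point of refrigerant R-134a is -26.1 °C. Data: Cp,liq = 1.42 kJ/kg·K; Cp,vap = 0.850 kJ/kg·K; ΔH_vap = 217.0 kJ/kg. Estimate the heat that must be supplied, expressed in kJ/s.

liquid -45.6→-26.1 °C: 27.69 kJ/kg
vaporisation at -26.1 °C: 217 kJ/kg
vapour -26.1→56.8 °C: 70.465 kJ/kg
Δh = 27.69 + 217 + 70.465 = 315.15 kJ/kg
Q = ṁ·Δh = 1922 kg/h × 315.15 kJ/kg = 605730 kJ/h
|Q| = 168.26 kW

Q = 168 kJ/s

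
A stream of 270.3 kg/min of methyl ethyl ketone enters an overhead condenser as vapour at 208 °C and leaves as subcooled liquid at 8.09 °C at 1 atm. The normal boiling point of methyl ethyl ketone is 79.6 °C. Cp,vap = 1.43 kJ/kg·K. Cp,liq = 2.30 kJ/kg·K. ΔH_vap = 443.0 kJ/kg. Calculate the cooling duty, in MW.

vapour 208→79.6 °C: -183.61 kJ/kg
condensation at 79.6 °C: -443 kJ/kg
liquid 79.6→8.09 °C: -164.47 kJ/kg
Δh = -183.61 + -443 + -164.47 = -791.08 kJ/kg
Q = ṁ·Δh = 270.3 kg/min × -791.08 kJ/kg = -213830 kJ/min
|Q| = 3563.8 kW = 3.5638 MW

Q_c = 3.56 MW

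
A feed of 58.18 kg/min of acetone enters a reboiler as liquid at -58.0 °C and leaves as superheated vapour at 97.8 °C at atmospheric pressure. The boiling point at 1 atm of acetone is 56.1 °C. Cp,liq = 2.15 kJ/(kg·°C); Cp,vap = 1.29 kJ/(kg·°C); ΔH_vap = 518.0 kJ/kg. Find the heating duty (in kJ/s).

Q = 792 kJ/s

liquid -58.0→56.1 °C: 245.31 kJ/kg
vaporisation at 56.1 °C: 518 kJ/kg
vapour 56.1→97.8 °C: 53.793 kJ/kg
Δh = 245.31 + 518 + 53.793 = 817.11 kJ/kg
Q = ṁ·Δh = 58.18 kg/min × 817.11 kJ/kg = 47539 kJ/min
|Q| = 792.32 kW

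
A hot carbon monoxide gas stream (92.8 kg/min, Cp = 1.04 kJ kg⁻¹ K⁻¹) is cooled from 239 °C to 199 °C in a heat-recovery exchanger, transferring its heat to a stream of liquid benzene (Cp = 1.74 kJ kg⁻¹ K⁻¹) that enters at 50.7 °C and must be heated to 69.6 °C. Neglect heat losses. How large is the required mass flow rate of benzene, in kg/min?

ṁ_c = 117 kg/min

Heat released by hot stream: Q = 92.8 × 1.04 × (239 − 199) = 3860.5 kJ/min
Energy balance on cold side (adiabatic exchanger): Q = ṁ_c·Cp_c·(T_c,out − T_c,in)
ṁ_c = 3860.5 / [1.74 × (69.6 − 50.7)] = 117.39 kg/min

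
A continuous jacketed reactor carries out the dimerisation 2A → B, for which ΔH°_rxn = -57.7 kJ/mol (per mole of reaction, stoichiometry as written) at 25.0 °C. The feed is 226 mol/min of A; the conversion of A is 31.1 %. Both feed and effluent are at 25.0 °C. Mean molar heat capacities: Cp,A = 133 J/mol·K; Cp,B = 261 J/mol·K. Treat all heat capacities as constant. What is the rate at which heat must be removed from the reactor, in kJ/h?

Q_out = 122000 kJ/h

Extent of reaction ξ = 0.311 × 226 / 2 = 35.143 mol/min
Reaction term: ξ·ΔH°_rxn = 35.143 × -57.7 = -2027.8 kJ/min
Q = ΔH = -2027.8 kJ/min = -33.796 kW
Heat removed = 121670 kJ/h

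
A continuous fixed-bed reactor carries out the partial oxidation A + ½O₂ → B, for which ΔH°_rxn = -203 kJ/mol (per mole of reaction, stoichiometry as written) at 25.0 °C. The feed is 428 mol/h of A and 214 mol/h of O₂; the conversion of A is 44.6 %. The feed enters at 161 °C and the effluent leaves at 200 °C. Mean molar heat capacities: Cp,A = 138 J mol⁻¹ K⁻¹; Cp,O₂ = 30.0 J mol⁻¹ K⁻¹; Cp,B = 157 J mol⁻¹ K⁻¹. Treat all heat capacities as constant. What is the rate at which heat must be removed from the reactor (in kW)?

Q_out = 10.0 kW

Extent of reaction ξ = 0.446 × 428 = 190.89 mol/h
Reaction term: ξ·ΔH°_rxn = 190.89 × -203 = -38750 kJ/h
Sensible, feed 161→25 °C: -8905.8 kJ/h
Outlet flows (mol/h): A 237.11, O₂ 118.56, B 190.89
Sensible, products 25→200 °C: 11593 kJ/h
Q = ΔH = -36063 kJ/h = -10.017 kW
Heat removed = 10.017 kW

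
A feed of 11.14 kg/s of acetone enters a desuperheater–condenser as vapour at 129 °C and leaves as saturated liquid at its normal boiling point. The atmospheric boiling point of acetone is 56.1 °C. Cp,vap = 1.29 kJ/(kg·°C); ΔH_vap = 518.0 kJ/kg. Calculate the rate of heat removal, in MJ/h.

Q_c = 24500 MJ/h

vapour 129→56.1 °C: -94.041 kJ/kg
condensation at 56.1 °C: -518 kJ/kg
Δh = -94.041 + -518 = -612.04 kJ/kg
Q = ṁ·Δh = 11.14 kg/s × -612.04 kJ/kg = -6818.1 kJ/s
|Q| = 6818.1 kW = 24545 MJ/h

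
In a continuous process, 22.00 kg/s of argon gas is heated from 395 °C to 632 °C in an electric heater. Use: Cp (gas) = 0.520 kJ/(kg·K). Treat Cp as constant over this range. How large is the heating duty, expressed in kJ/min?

Q = 163000 kJ/min

Q = ṁ·Cp·ΔT = 22.00 × 0.520 × (632 − 395) = 2711.3 kJ/s
Heating duty = 162680 kJ/min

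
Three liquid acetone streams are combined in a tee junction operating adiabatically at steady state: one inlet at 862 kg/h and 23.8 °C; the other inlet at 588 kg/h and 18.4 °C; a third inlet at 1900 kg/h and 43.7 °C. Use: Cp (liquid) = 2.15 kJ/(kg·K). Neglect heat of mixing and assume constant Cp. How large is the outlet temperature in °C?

T_out = 34.1 °C

No heat crosses the boundary, so H_out = H_in.
T_out = Σ ṁᵢCp,ᵢTᵢ / Σ ṁᵢCp,ᵢ
      = 245880 / 7202.5 = 34.139 °C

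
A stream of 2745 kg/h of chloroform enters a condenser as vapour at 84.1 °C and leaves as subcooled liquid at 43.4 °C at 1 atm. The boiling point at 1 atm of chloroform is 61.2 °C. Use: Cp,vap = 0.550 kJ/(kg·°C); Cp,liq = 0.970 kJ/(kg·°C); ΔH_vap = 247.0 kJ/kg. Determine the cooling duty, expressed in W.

Q_c = 211000 W

vapour 84.1→61.2 °C: -12.595 kJ/kg
condensation at 61.2 °C: -247 kJ/kg
liquid 61.2→43.4 °C: -17.266 kJ/kg
Δh = -12.595 + -247 + -17.266 = -276.86 kJ/kg
Q = ṁ·Δh = 2745 kg/h × -276.86 kJ/kg = -759980 kJ/h
|Q| = 211.11 kW = 211110 W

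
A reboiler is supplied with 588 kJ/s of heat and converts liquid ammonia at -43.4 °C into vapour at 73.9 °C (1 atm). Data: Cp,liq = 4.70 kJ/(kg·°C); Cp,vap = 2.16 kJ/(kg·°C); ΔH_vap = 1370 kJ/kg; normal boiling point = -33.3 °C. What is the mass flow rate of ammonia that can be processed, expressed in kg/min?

ṁ = 21.4 kg/min

Δh = 4.70×(-33.3−-43.4) + 1370 + 2.16×(73.9−-33.3) = 1649 kJ/kg
Q = 588 kJ/s = 588 kJ/s = 35280 kJ/min
ṁ = Q/Δh = 35280 / 1649 = 21.394 kg/min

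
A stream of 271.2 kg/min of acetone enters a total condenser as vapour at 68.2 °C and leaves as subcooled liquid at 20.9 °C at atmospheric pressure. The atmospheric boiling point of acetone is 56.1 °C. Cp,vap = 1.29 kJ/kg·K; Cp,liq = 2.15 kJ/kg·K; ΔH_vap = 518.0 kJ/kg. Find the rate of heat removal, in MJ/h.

Q_c = 9910 MJ/h

vapour 68.2→56.1 °C: -15.609 kJ/kg
condensation at 56.1 °C: -518 kJ/kg
liquid 56.1→20.9 °C: -75.68 kJ/kg
Δh = -15.609 + -518 + -75.68 = -609.29 kJ/kg
Q = ṁ·Δh = 271.2 kg/min × -609.29 kJ/kg = -165240 kJ/min
|Q| = 2754 kW = 9914.4 MJ/h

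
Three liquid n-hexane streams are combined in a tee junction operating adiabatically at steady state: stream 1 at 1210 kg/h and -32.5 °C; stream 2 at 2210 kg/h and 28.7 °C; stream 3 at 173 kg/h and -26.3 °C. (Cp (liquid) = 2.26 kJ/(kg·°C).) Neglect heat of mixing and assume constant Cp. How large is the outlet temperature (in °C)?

Energy balance with Q = 0: Σ ṁᵢCp,ᵢ(T_out − Tᵢ) = 0
Σ ṁᵢCp,ᵢTᵢ = 1210×2.26×-32.5 + 2210×2.26×28.7 + 173×2.26×-26.3 = 44188
Σ ṁᵢCp,ᵢ = 1210×2.26 + 2210×2.26 + 173×2.26 = 8120.2
T_out = 44188 / 8120.2 = 5.4417 °C

T_out = 5.44 °C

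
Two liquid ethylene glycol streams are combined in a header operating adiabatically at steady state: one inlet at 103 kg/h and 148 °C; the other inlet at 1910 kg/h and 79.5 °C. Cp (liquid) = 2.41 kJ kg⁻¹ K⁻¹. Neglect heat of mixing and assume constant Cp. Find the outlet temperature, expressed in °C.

Energy balance with Q = 0: Σ ṁᵢCp,ᵢ(T_out − Tᵢ) = 0
Σ ṁᵢCp,ᵢTᵢ = 103×2.41×148 + 1910×2.41×79.5 = 402680
Σ ṁᵢCp,ᵢ = 103×2.41 + 1910×2.41 = 4851.3
T_out = 402680 / 4851.3 = 83.005 °C

T_out = 83.0 °C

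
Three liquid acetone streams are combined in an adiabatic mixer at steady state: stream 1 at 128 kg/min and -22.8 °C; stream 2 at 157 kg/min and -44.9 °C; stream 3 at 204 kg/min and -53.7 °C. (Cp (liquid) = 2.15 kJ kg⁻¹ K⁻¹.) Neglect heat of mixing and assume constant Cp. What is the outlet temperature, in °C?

T_out = -42.8 °C

No heat crosses the boundary, so H_out = H_in.
T_out = Σ ṁᵢCp,ᵢTᵢ / Σ ṁᵢCp,ᵢ
      = -44983 / 1051.3 = -42.786 °C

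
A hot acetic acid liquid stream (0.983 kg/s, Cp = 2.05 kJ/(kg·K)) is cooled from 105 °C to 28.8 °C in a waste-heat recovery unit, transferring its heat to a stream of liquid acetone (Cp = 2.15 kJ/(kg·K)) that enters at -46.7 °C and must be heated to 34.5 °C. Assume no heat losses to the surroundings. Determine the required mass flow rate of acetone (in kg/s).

Heat released by hot stream: Q = 0.983 × 2.05 × (105 − 28.8) = 153.55 kJ/s
Energy balance on cold side (adiabatic exchanger): Q = ṁ_c·Cp_c·(T_c,out − T_c,in)
ṁ_c = 153.55 / [2.15 × (34.5 − -46.7)] = 0.87956 kg/s

ṁ_c = 0.880 kg/s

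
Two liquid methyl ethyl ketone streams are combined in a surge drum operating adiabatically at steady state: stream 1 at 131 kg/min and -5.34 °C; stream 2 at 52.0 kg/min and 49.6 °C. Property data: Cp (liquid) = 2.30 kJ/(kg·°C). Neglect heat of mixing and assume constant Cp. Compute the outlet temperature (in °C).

T_out = 10.3 °C

Energy balance with Q = 0: Σ ṁᵢCp,ᵢ(T_out − Tᵢ) = 0
Σ ṁᵢCp,ᵢTᵢ = 131×2.30×-5.34 + 52.0×2.30×49.6 = 4323.2
Σ ṁᵢCp,ᵢ = 131×2.30 + 52.0×2.30 = 420.9
T_out = 4323.2 / 420.9 = 10.271 °C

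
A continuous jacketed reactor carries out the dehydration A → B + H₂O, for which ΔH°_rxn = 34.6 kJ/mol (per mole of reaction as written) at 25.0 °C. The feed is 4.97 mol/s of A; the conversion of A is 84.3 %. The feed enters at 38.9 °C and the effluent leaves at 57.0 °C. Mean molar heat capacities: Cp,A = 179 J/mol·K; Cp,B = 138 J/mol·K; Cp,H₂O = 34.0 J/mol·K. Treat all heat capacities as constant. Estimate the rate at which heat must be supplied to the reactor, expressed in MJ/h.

Q_in = 576 MJ/h

Extent of reaction ξ = 0.843 × 4.97 = 4.1897 mol/s
Reaction term: ξ·ΔH°_rxn = 4.1897 × 34.6 = 144.96 kJ/s
Sensible, feed 38.9→25 °C: -12.366 kJ/s
Outlet flows (mol/s): A 0.78029, B 4.1897, H₂O 4.1897
Sensible, products 25→57.0 °C: 27.53 kJ/s
Q = ΔH = 160.13 kJ/s = 160.13 kW
Heat supplied = 576.46 MJ/h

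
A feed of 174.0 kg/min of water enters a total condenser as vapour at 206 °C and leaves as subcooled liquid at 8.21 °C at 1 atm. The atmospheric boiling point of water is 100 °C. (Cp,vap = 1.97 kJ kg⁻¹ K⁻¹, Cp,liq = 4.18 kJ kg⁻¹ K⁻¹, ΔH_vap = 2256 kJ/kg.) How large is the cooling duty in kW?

Q_c = 8260 kW

vapour 206→100 °C: -208.82 kJ/kg
condensation at 100 °C: -2256 kJ/kg
liquid 100→8.21 °C: -383.68 kJ/kg
Δh = -208.82 + -2256 + -383.68 = -2848.5 kJ/kg
Q = ṁ·Δh = 174.0 kg/min × -2848.5 kJ/kg = -495640 kJ/min
|Q| = 8260.7 kW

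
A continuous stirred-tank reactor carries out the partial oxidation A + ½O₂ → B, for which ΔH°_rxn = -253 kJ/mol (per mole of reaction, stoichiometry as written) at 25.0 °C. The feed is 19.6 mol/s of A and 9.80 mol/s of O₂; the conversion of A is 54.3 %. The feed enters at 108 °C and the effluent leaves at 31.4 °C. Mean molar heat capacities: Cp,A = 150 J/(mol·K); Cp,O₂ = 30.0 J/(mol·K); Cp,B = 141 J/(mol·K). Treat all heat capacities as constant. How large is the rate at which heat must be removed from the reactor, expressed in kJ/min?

Q_out = 177000 kJ/min

Extent of reaction ξ = 0.543 × 19.6 = 10.643 mol/s
Reaction term: ξ·ΔH°_rxn = 10.643 × -253 = -2692.6 kJ/s
Sensible, feed 108→25 °C: -268.42 kJ/s
Outlet flows (mol/s): A 8.9572, O₂ 4.4786, B 10.643
Sensible, products 25→31.4 °C: 19.063 kJ/s
Q = ΔH = -2942 kJ/s = -2942 kW
Heat removed = 176520 kJ/min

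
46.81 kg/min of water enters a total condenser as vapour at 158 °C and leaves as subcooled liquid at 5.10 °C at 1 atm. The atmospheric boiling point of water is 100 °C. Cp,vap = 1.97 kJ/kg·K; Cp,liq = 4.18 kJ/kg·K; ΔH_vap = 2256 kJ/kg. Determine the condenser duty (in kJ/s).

Q_c = 2160 kJ/s

vapour 158→100 °C: -114.26 kJ/kg
condensation at 100 °C: -2256 kJ/kg
liquid 100→5.10 °C: -396.68 kJ/kg
Δh = -114.26 + -2256 + -396.68 = -2766.9 kJ/kg
Q = ṁ·Δh = 46.81 kg/min × -2766.9 kJ/kg = -129520 kJ/min
|Q| = 2158.7 kW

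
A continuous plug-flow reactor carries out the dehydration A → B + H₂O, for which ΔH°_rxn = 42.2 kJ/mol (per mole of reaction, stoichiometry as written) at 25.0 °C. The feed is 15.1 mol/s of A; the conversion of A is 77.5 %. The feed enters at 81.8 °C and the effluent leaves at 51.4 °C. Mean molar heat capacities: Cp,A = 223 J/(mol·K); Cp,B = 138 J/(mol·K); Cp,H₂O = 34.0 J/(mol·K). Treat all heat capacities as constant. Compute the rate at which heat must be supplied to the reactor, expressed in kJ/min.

Q_in = 22500 kJ/min

Extent of reaction ξ = 0.775 × 15.1 = 11.703 mol/s
Reaction term: ξ·ΔH°_rxn = 11.703 × 42.2 = 493.85 kJ/s
Sensible, feed 81.8→25 °C: -191.26 kJ/s
Outlet flows (mol/s): A 3.3975, B 11.703, H₂O 11.703
Sensible, products 25→51.4 °C: 73.14 kJ/s
Q = ΔH = 375.72 kJ/s = 375.72 kW
Heat supplied = 22543 kJ/min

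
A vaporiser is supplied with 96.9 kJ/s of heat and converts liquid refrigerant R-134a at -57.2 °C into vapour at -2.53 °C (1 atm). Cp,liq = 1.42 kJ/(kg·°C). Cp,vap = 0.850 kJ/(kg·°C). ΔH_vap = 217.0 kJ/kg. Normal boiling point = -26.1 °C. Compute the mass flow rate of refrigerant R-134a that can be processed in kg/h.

Δh = 1.42×(-26.1−-57.2) + 217.0 + 0.850×(-2.53−-26.1) = 281.2 kJ/kg
Q = 96.9 kJ/s = 96.9 kJ/s = 348840 kJ/h
ṁ = Q/Δh = 348840 / 281.2 = 1240.6 kg/h

ṁ = 1240 kg/h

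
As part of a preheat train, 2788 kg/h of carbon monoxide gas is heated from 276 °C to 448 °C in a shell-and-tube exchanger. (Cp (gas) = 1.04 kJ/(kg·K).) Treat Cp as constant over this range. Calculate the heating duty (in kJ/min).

Q = ṁ·Cp·ΔT = 2788 × 1.04 × (448 − 276) = 498720 kJ/h
Converting: 498720 / 3600 s = 138.53 kW
Heating duty = 8312 kJ/min

Q = 8310 kJ/min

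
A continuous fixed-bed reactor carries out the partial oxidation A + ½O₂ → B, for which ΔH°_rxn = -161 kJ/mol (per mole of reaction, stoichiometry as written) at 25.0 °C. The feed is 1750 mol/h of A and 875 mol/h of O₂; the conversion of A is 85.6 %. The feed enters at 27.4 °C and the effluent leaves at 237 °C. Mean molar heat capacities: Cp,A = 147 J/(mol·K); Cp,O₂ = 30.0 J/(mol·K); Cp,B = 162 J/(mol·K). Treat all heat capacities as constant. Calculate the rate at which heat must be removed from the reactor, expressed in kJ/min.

Q_out = 3030 kJ/min

Extent of reaction ξ = 0.856 × 1750 = 1498 mol/h
Reaction term: ξ·ΔH°_rxn = 1498 × -161 = -241180 kJ/h
Sensible, feed 27.4→25 °C: -680.4 kJ/h
Outlet flows (mol/h): A 252, O₂ 126, B 1498
Sensible, products 25→237 °C: 60102 kJ/h
Q = ΔH = -181760 kJ/h = -50.488 kW
Heat removed = 3029.3 kJ/min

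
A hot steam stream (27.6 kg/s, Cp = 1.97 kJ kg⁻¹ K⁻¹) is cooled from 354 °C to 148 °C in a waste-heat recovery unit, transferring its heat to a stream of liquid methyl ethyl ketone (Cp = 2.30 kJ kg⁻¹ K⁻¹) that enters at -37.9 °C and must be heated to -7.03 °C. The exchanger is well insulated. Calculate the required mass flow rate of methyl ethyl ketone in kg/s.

Heat released by hot stream: Q = 27.6 × 1.97 × (354 − 148) = 11201 kJ/s
Energy balance on cold side (adiabatic exchanger): Q = ṁ_c·Cp_c·(T_c,out − T_c,in)
ṁ_c = 11201 / [2.30 × (-7.03 − -37.9)] = 157.75 kg/s

ṁ_c = 158 kg/s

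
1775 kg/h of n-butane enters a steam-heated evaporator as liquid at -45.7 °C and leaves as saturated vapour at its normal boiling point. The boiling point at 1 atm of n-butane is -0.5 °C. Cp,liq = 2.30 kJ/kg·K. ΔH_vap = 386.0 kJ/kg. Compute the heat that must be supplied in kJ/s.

liquid -45.7→-0.5 °C: 103.96 kJ/kg
vaporisation at -0.5 °C: 386 kJ/kg
Δh = 103.96 + 386 = 489.96 kJ/kg
Q = ṁ·Δh = 1775 kg/h × 489.96 kJ/kg = 869680 kJ/h
|Q| = 241.58 kW

Q = 242 kJ/s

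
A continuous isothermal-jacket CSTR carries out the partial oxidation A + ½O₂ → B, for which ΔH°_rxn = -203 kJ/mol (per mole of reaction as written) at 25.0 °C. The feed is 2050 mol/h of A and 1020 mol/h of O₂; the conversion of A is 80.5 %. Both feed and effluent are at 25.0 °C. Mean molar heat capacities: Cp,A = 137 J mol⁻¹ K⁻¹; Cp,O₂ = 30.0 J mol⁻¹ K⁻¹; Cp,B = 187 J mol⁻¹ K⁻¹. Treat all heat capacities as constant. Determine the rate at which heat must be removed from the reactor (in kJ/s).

Q_out = 93.1 kJ/s

Extent of reaction ξ = 0.805 × 2050 = 1650.2 mol/h
Reaction term: ξ·ΔH°_rxn = 1650.2 × -203 = -335000 kJ/h
Q = ΔH = -335000 kJ/h = -93.056 kW
Heat removed = 93.056 kJ/s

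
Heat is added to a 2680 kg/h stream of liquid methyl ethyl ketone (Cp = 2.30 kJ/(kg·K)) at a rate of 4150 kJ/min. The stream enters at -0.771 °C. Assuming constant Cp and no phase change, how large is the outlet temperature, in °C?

Q = 4150 kJ/min = 249000 kJ/h
ΔT = Q/(ṁ·Cp) = 249000/(2680×2.30) = 40.396 K
T_out = -0.771 + 40.396 = 39.625 °C

T_out = 39.6 °C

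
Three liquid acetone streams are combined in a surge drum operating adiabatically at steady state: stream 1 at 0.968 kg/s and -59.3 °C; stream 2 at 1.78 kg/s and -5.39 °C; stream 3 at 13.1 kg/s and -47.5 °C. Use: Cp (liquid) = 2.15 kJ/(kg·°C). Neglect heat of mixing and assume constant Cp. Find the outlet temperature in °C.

Adiabatic, steady state ⇒ Σ ṁᵢCp,ᵢ(T_out − Tᵢ) = 0
T_out = Σ ṁᵢCp,ᵢTᵢ / Σ ṁᵢCp,ᵢ
      = -1481.9 / 34.073 = -43.491 °C

T_out = -43.5 °C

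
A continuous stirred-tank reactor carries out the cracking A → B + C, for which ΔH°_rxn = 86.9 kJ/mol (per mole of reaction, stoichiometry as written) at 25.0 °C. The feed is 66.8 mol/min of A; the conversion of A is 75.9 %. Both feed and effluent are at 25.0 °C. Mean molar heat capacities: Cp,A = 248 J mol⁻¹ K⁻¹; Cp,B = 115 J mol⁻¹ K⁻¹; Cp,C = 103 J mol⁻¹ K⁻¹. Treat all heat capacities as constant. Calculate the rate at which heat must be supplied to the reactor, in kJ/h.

Q_in = 264000 kJ/h

Extent of reaction ξ = 0.759 × 66.8 = 50.701 mol/min
Reaction term: ξ·ΔH°_rxn = 50.701 × 86.9 = 4405.9 kJ/min
Q = ΔH = 4405.9 kJ/min = 73.432 kW
Heat supplied = 264360 kJ/h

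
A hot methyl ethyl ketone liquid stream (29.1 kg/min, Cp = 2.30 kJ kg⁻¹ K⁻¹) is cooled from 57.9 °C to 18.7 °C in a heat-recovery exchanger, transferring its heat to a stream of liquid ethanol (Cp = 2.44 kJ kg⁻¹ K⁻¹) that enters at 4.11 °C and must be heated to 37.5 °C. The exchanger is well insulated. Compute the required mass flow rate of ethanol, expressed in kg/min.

Heat released by hot stream: Q = 29.1 × 2.30 × (57.9 − 18.7) = 2623.7 kJ/min
Energy balance on cold side (adiabatic exchanger): Q = ṁ_c·Cp_c·(T_c,out − T_c,in)
ṁ_c = 2623.7 / [2.44 × (37.5 − 4.11)] = 32.203 kg/min

ṁ_c = 32.2 kg/min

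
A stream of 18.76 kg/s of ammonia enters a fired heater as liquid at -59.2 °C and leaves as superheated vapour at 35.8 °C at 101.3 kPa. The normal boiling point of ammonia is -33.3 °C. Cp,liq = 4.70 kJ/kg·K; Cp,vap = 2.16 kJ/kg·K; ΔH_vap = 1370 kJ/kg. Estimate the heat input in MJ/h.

Q = 111000 MJ/h

liquid -59.2→-33.3 °C: 121.73 kJ/kg
vaporisation at -33.3 °C: 1370 kJ/kg
vapour -33.3→35.8 °C: 149.26 kJ/kg
Δh = 121.73 + 1370 + 149.26 = 1641 kJ/kg
Q = ṁ·Δh = 18.76 kg/s × 1641 kJ/kg = 30785 kJ/s
|Q| = 30785 kW = 110830 MJ/h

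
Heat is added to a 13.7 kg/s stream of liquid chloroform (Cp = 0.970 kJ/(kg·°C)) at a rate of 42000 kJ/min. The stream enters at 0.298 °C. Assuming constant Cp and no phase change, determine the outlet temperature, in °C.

Q = 42000 kJ/min = 700 kJ/s
ΔT = Q/(ṁ·Cp) = 700/(13.7×0.970) = 52.675 K
T_out = 0.298 + 52.675 = 52.973 °C

T_out = 53.0 °C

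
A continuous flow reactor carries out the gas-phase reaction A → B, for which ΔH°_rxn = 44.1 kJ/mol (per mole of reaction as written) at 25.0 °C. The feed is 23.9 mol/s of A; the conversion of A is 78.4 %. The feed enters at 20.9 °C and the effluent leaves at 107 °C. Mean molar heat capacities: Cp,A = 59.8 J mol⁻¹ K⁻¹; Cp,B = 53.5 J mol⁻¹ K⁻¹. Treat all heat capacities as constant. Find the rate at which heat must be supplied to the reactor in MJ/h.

Q_in = 3380 MJ/h

Extent of reaction ξ = 0.784 × 23.9 = 18.738 mol/s
Reaction term: ξ·ΔH°_rxn = 18.738 × 44.1 = 826.33 kJ/s
Sensible, feed 20.9→25 °C: 5.8598 kJ/s
Outlet flows (mol/s): A 5.1624, B 18.738
Sensible, products 25→107 °C: 107.52 kJ/s
Q = ΔH = 939.7 kJ/s = 939.7 kW
Heat supplied = 3382.9 MJ/h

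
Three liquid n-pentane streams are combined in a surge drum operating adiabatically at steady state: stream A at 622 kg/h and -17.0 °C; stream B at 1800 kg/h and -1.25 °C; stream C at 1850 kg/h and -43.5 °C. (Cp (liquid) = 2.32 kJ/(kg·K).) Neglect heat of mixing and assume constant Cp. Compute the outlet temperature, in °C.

Adiabatic, steady state ⇒ Σ ṁᵢCp,ᵢ(T_out − Tᵢ) = 0
T_out = Σ ṁᵢCp,ᵢTᵢ / Σ ṁᵢCp,ᵢ
      = -216450 / 9911 = -21.84 °C

T_out = -21.8 °C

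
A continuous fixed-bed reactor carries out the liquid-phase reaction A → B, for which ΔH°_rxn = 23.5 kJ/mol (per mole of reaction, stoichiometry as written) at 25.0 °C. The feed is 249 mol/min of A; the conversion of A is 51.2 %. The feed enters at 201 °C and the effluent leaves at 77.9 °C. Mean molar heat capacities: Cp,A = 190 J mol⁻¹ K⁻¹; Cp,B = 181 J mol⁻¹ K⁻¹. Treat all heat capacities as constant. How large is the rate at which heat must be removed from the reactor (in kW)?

Extent of reaction ξ = 0.512 × 249 = 127.49 mol/min
Reaction term: ξ·ΔH°_rxn = 127.49 × 23.5 = 2996 kJ/min
Sensible, feed 201→25 °C: -8326.6 kJ/min
Outlet flows (mol/min): A 121.51, B 127.49
Sensible, products 25→77.9 °C: 2442 kJ/min
Q = ΔH = -2888.6 kJ/min = -48.143 kW
Heat removed = 48.143 kW

Q_out = 48.1 kW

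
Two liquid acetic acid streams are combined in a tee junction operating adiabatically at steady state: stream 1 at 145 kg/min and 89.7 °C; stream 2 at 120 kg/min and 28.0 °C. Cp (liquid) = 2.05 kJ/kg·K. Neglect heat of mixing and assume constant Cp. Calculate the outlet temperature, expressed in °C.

T_out = 61.8 °C

Energy balance with Q = 0: Σ ṁᵢCp,ᵢ(T_out − Tᵢ) = 0
T_out = Σ ṁᵢCp,ᵢTᵢ / Σ ṁᵢCp,ᵢ
      = 33551 / 543.25 = 61.76 °C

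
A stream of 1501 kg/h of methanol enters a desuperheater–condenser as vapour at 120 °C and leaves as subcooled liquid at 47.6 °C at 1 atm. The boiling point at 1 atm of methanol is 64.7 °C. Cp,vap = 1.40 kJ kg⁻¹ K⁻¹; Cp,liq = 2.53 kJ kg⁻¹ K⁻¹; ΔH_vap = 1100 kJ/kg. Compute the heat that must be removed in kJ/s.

vapour 120→64.7 °C: -77.42 kJ/kg
condensation at 64.7 °C: -1100 kJ/kg
liquid 64.7→47.6 °C: -43.263 kJ/kg
Δh = -77.42 + -1100 + -43.263 = -1220.7 kJ/kg
Q = ṁ·Δh = 1501 kg/h × -1220.7 kJ/kg = -1.8322e+06 kJ/h
|Q| = 508.96 kW

Q_c = 509 kJ/s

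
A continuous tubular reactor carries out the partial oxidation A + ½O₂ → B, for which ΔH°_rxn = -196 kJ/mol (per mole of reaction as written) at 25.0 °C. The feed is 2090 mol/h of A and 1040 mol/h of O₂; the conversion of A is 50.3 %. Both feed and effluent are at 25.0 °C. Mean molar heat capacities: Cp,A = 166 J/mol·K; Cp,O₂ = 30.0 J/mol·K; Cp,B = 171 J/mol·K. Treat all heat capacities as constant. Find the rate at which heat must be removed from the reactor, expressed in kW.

Extent of reaction ξ = 0.503 × 2090 = 1051.3 mol/h
Reaction term: ξ·ΔH°_rxn = 1051.3 × -196 = -206050 kJ/h
Q = ΔH = -206050 kJ/h = -57.236 kW
Heat removed = 57.236 kW

Q_out = 57.2 kW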